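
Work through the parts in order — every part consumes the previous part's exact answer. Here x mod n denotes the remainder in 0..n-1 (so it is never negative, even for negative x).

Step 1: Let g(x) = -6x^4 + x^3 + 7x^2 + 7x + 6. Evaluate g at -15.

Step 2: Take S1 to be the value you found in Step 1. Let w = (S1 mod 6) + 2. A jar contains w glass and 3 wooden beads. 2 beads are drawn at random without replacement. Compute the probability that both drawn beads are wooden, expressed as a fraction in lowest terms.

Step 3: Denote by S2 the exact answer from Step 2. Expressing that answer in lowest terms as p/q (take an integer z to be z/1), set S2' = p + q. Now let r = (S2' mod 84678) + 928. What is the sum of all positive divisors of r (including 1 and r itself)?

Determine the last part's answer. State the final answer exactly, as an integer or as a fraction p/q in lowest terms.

1104

Step 1: -6*(-15)^4 + 1*(-15)^3 + 7*(-15)^2 + 7*(-15)^1 + 6 = (-303750) + (-3375) + (1575) + (-105) + (6) = -305649; answer -305649
Step 2: S1 = -305649; w = 5; total draws C(8,2) = 28; favorable C(3,2) = 3; P = 3/28; answer 3/28
Step 3: S2 = 3/28; threaded value p + q = 31; r = 959; 959 = 7 * 137; sigma = (1 + 7) * (1 + 137) = 8 * 138 = 1104; answer 1104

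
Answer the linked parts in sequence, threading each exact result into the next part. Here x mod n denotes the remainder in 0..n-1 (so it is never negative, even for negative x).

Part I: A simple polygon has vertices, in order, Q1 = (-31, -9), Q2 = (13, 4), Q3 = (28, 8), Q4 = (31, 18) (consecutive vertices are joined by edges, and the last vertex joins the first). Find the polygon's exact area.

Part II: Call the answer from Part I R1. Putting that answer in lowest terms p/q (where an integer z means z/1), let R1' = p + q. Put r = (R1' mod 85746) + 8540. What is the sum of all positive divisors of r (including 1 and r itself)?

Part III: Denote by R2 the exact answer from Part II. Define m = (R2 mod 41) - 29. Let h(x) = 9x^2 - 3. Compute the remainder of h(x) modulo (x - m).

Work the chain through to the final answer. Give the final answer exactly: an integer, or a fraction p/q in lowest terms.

573

Part I: cross terms: (-31*4 - 13*-9)=-7, (13*8 - 28*4)=-8, (28*18 - 31*8)=256, (31*-9 - -31*18)=279; twice the area = |520| = 520; area = 260; answer 260
Part II: R1 = 260; threaded value p + q = 261; r = 8801; 8801 = 13 * 677; sigma = (1 + 13) * (1 + 677) = 14 * 678 = 9492; answer 9492
Part III: R2 = 9492; m = -8; remainder = value at the root: 9*(-8)^2 - 3 = (576) + (-3) = 573; answer 573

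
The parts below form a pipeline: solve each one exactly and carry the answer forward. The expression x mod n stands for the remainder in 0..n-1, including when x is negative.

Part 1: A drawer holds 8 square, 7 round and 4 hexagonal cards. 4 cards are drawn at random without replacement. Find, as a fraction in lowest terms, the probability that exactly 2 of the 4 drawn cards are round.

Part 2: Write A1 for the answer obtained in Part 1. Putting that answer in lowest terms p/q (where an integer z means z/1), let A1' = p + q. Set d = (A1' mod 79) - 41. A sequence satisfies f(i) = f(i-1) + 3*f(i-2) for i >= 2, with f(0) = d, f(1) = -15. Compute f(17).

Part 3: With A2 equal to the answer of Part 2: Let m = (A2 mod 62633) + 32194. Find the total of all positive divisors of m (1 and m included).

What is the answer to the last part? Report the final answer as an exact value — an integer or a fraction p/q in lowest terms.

106752

Part 1: total draws C(19,4) = 3876; favorable C(7,2)*C(12,2) = 1386; P = 231/646; answer 231/646
Part 2: A1 = 231/646; threaded value p + q = 877; d = -33; f(2) = 1*(-15) + 3*(-33) = -114; iterating: f(2)=-114, f(3)=-159, f(4)=-501, f(5)=-978, f(6)=-2481, f(7)=-5415, f(8)=-12858, f(9)=-29103, f(10)=-67677, f(11)=-154986, f(12)=-358017, f(13)=-822975, f(14)=-1897026, f(15)=-4365951, f(16)=-10057029, f(17)=-23154882; answer -23154882
Part 3: A2 = -23154882; m = 51522; 51522 = 2 * 3 * 31 * 277; sigma = (1 + 2) * (1 + 3) * (1 + 31) * (1 + 277) = 3 * 4 * 32 * 278 = 106752; answer 106752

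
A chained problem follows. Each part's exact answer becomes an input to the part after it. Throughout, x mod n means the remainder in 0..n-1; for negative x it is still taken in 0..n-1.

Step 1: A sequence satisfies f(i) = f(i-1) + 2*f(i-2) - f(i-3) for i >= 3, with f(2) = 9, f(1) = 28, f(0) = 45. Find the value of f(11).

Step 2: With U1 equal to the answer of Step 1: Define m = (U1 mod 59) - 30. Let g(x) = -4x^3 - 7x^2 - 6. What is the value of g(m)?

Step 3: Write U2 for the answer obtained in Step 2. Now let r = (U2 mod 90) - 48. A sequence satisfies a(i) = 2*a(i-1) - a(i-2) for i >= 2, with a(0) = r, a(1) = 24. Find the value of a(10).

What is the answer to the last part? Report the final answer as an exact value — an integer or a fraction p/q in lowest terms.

Step 1: f(3) = 1*(9) + 2*(28) - 1*(45) = 20; iterating: f(3)=20, f(4)=10, f(5)=41, f(6)=41, f(7)=113, f(8)=154, f(9)=339, f(10)=534, f(11)=1058; answer 1058
Step 2: U1 = 1058; m = 25; -4*(25)^3 - 7*(25)^2 - 6 = (-62500) + (-4375) + (-6) = -66881; answer -66881
Step 3: U2 = -66881; r = 31; a(2) = 2*(24) - 1*(31) = 17; iterating: a(2)=17, a(3)=10, a(4)=3, a(5)=-4, a(6)=-11, a(7)=-18, a(8)=-25, a(9)=-32, a(10)=-39; answer -39

-39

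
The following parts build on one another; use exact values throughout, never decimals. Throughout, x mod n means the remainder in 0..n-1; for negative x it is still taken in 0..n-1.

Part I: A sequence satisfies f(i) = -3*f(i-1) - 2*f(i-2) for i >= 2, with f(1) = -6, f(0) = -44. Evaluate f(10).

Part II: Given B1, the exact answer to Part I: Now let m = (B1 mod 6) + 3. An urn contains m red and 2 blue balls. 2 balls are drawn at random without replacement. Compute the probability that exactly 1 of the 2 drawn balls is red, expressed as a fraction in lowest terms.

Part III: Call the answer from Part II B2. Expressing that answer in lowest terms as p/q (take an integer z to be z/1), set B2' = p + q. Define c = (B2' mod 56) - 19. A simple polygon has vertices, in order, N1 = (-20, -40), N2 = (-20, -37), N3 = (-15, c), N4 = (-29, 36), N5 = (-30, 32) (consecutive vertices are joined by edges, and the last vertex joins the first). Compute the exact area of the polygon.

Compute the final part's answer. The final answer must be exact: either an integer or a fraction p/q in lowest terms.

Part I: f(2) = -3*(-6) - 2*(-44) = 106; iterating: f(2)=106, f(3)=-306, f(4)=706, f(5)=-1506, f(6)=3106, f(7)=-6306, f(8)=12706, f(9)=-25506, f(10)=51106; answer 51106
Part II: B1 = 51106; m = 7; total draws C(9,2) = 36; favorable C(7,1)*C(2,1) = 14; P = 7/18; answer 7/18
Part III: B2 = 7/18; threaded value p + q = 25; c = 6; cross terms: (-20*-37 - -20*-40)=-60, (-20*6 - -15*-37)=-675, (-15*36 - -29*6)=-366, (-29*32 - -30*36)=152, (-30*-40 - -20*32)=1840; twice the area = |891| = 891; area = 891/2; answer 891/2

891/2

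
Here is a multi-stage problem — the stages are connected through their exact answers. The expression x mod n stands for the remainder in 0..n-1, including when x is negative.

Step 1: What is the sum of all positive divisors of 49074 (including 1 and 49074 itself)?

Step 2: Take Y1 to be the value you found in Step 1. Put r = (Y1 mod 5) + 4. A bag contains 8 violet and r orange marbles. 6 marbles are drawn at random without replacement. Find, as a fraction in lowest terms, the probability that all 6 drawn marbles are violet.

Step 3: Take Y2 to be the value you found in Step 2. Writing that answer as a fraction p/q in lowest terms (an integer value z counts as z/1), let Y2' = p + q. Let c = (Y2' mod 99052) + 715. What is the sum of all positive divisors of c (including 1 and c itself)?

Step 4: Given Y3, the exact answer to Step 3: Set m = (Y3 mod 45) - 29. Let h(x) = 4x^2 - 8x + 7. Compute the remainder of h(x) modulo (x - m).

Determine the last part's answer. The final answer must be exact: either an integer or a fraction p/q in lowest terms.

Step 1: 49074 = 2 * 3 * 8179; sigma = (1 + 2) * (1 + 3) * (1 + 8179) = 3 * 4 * 8180 = 98160; answer 98160
Step 2: Y1 = 98160; r = 4; total draws C(12,6) = 924; favorable C(8,6) = 28; P = 1/33; answer 1/33
Step 3: Y2 = 1/33; threaded value p + q = 34; c = 749; 749 = 7 * 107; sigma = (1 + 7) * (1 + 107) = 8 * 108 = 864; answer 864
Step 4: Y3 = 864; m = -20; remainder = value at the root: 4*(-20)^2 - 8*(-20)^1 + 7 = (1600) + (160) + (7) = 1767; answer 1767

1767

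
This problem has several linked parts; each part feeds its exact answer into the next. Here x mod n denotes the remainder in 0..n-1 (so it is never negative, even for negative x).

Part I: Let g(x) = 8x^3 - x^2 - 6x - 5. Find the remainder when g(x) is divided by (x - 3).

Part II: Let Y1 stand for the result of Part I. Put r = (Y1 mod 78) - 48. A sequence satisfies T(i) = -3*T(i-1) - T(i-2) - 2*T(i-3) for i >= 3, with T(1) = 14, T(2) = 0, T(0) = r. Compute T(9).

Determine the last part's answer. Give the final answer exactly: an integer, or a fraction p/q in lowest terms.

Part I: remainder = value at the root: 8*(3)^3 - 1*(3)^2 - 6*(3)^1 - 5 = (216) + (-9) + (-18) + (-5) = 184; answer 184
Part II: Y1 = 184; r = -20; T(3) = -3*(0) - 1*(14) - 2*(-20) = 26; iterating: T(3)=26, T(4)=-106, T(5)=292, T(6)=-822, T(7)=2386, T(8)=-6920, T(9)=20018; answer 20018

20018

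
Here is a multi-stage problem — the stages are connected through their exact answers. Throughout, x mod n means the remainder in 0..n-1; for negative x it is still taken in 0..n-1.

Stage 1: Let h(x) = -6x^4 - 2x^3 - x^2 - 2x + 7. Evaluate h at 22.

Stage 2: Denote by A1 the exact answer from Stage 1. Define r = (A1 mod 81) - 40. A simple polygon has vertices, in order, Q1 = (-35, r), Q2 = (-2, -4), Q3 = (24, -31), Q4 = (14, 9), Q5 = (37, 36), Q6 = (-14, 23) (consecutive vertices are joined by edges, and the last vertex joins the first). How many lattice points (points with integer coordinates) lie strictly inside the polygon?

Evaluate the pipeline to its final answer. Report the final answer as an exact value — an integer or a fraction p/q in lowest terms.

1699

Stage 1: -6*(22)^4 - 2*(22)^3 - 1*(22)^2 - 2*(22)^1 + 7 = (-1405536) + (-21296) + (-484) + (-44) + (7) = -1427353; answer -1427353
Stage 2: A1 = -1427353; r = -11; cross terms: (-35*-4 - -2*-11)=118, (-2*-31 - 24*-4)=158, (24*9 - 14*-31)=650, (14*36 - 37*9)=171, (37*23 - -14*36)=1355, (-14*-11 - -35*23)=959; twice the area = |3411| = 3411; area = 3411/2; boundary points = 1 + 1 + 10 + 1 + 1 + 1 = 15; strictly interior points = area - boundary/2 + 1 = 1699; answer 1699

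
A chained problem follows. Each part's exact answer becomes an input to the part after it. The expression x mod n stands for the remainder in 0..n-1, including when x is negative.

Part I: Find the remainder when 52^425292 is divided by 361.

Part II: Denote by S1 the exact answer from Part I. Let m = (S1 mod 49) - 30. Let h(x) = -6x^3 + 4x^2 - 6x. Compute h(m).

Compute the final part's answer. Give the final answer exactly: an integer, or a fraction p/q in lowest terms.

Part I: squarings mod 361: 52^1=52, 52^2=177, 52^4=283, 52^8=308, 52^16=282, 52^32=104, 52^64=347, 52^128=196, 52^256=150, 52^512=118, 52^1024=206, 52^2048=199, 52^4096=252, 52^8192=329, 52^16384=302, 52^32768=232, 52^65536=35, 52^131072=142, 52^262144=309; 52^425292 = 52^4 * 52^8 * 52^64 * 52^256 * 52^1024 * 52^2048 * 52^4096 * 52^8192 * 52^16384 * 52^131072 * 52^262144 = 64 (mod 361); answer 64
Part II: S1 = 64; m = -15; -6*(-15)^3 + 4*(-15)^2 - 6*(-15)^1 = (20250) + (900) + (90) = 21240; answer 21240

21240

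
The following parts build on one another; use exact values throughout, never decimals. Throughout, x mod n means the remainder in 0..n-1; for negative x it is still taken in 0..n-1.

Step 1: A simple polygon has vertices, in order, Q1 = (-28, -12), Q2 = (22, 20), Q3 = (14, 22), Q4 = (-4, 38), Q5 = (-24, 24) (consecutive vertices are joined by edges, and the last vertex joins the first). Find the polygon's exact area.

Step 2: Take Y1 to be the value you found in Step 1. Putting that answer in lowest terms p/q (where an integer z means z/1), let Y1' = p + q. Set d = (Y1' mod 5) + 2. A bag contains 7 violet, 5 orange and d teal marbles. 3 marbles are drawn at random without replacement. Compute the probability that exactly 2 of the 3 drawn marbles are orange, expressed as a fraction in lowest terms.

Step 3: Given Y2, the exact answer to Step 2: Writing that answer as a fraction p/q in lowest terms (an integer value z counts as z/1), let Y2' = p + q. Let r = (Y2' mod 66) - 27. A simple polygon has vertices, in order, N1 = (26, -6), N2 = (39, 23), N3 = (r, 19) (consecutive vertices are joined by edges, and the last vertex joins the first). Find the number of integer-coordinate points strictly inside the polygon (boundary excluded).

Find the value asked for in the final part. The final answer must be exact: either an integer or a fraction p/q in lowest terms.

640

Step 1: cross terms: (-28*20 - 22*-12)=-296, (22*22 - 14*20)=204, (14*38 - -4*22)=620, (-4*24 - -24*38)=816, (-24*-12 - -28*24)=960; twice the area = |2304| = 2304; area = 1152; answer 1152
Step 2: Y1 = 1152; threaded value p + q = 1153; d = 5; total draws C(17,3) = 680; favorable C(5,2)*C(12,1) = 120; P = 3/17; answer 3/17
Step 3: Y2 = 3/17; threaded value p + q = 20; r = -7; cross terms: (26*23 - 39*-6)=832, (39*19 - -7*23)=902, (-7*-6 - 26*19)=-452; twice the area = |1282| = 1282; area = 641; boundary points = 1 + 2 + 1 = 4; strictly interior points = area - boundary/2 + 1 = 640; answer 640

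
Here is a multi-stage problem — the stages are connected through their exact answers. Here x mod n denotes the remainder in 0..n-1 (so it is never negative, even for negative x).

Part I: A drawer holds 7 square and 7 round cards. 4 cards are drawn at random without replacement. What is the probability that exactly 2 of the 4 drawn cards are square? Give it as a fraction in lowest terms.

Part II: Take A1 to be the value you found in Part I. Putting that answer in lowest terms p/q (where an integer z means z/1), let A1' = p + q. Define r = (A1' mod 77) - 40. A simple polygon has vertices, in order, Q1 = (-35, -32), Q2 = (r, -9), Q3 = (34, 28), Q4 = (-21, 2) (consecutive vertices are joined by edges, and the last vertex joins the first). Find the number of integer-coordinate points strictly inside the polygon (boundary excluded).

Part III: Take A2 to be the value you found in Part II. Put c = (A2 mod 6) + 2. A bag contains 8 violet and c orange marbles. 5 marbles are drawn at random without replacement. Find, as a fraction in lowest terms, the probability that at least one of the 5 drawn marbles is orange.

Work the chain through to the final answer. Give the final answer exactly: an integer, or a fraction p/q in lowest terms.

Part I: total draws C(14,4) = 1001; favorable C(7,2)*C(7,2) = 441; P = 63/143; answer 63/143
Part II: A1 = 63/143; threaded value p + q = 206; r = 12; cross terms: (-35*-9 - 12*-32)=699, (12*28 - 34*-9)=642, (34*2 - -21*28)=656, (-21*-32 - -35*2)=742; twice the area = |2739| = 2739; area = 2739/2; boundary points = 1 + 1 + 1 + 2 = 5; strictly interior points = area - boundary/2 + 1 = 1368; answer 1368
Part III: A2 = 1368; c = 2; total draws C(10,5) = 252; complement C(8,5) = 56; favorable 252 - 56 = 196; P = 7/9; answer 7/9

7/9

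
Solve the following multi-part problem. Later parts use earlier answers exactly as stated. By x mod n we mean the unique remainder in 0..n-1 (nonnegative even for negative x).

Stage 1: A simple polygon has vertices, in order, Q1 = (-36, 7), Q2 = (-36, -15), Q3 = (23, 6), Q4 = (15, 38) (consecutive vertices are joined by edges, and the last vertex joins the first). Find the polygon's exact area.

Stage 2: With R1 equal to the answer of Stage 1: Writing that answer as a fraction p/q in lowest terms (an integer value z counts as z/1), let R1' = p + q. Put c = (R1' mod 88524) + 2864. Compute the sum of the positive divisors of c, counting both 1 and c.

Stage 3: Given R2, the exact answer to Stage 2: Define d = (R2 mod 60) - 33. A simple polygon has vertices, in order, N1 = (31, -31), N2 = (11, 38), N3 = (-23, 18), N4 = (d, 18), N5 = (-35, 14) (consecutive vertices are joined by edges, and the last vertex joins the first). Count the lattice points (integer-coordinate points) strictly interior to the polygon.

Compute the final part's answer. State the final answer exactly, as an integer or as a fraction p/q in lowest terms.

1677

Stage 1: cross terms: (-36*-15 - -36*7)=792, (-36*6 - 23*-15)=129, (23*38 - 15*6)=784, (15*7 - -36*38)=1473; twice the area = |3178| = 3178; area = 1589; answer 1589
Stage 2: R1 = 1589; threaded value p + q = 1590; c = 4454; 4454 = 2 * 17 * 131; sigma = (1 + 2) * (1 + 17) * (1 + 131) = 3 * 18 * 132 = 7128; answer 7128
Stage 3: R2 = 7128; d = 15; cross terms: (31*38 - 11*-31)=1519, (11*18 - -23*38)=1072, (-23*18 - 15*18)=-684, (15*14 - -35*18)=840, (-35*-31 - 31*14)=651; twice the area = |3398| = 3398; area = 1699; boundary points = 1 + 2 + 38 + 2 + 3 = 46; strictly interior points = area - boundary/2 + 1 = 1677; answer 1677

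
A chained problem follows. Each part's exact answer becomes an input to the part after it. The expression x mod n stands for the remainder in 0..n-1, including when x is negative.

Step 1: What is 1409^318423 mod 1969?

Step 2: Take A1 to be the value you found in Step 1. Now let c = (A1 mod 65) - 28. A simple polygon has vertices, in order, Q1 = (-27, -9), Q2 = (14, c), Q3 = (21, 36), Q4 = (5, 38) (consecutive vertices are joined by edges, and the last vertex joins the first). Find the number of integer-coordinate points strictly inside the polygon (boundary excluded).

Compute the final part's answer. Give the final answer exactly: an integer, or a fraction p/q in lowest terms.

Step 1: squarings mod 1969: 1409^1=1409, 1409^2=529, 1409^4=243, 1409^8=1948, 1409^16=441, 1409^32=1519, 1409^64=1662, 1409^128=1706, 1409^256=254, 1409^512=1508, 1409^1024=1838, 1409^2048=1409, 1409^4096=529, 1409^8192=243, 1409^16384=1948, 1409^32768=441, 1409^65536=1519, 1409^131072=1662, 1409^262144=1706; 1409^318423 = 1409^1 * 1409^2 * 1409^4 * 1409^16 * 1409^64 * 1409^128 * 1409^256 * 1409^512 * 1409^2048 * 1409^4096 * 1409^16384 * 1409^32768 * 1409^262144 = 738 (mod 1969); answer 738
Step 2: A1 = 738; c = -5; cross terms: (-27*-5 - 14*-9)=261, (14*36 - 21*-5)=609, (21*38 - 5*36)=618, (5*-9 - -27*38)=981; twice the area = |2469| = 2469; area = 2469/2; boundary points = 1 + 1 + 2 + 1 = 5; strictly interior points = area - boundary/2 + 1 = 1233; answer 1233

1233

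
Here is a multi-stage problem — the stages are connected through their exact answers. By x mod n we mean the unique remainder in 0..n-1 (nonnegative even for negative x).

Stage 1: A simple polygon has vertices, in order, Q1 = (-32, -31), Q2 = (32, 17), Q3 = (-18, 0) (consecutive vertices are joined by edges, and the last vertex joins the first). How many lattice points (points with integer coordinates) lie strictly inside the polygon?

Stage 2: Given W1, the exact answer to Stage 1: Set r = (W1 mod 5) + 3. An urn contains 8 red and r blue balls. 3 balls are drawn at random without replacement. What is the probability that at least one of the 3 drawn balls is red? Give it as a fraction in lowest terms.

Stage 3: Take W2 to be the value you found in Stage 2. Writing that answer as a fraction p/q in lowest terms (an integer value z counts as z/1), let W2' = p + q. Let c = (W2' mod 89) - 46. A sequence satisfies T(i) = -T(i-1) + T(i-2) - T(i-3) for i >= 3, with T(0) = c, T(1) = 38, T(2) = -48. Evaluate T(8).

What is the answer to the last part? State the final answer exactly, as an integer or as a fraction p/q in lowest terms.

Stage 1: cross terms: (-32*17 - 32*-31)=448, (32*0 - -18*17)=306, (-18*-31 - -32*0)=558; twice the area = |1312| = 1312; area = 656; boundary points = 16 + 1 + 1 = 18; strictly interior points = area - boundary/2 + 1 = 648; answer 648
Stage 2: W1 = 648; r = 6; total draws C(14,3) = 364; complement C(6,3) = 20; favorable 364 - 20 = 344; P = 86/91; answer 86/91
Stage 3: W2 = 86/91; threaded value p + q = 177; c = 42; T(3) = -1*(-48) + 1*(38) - 1*(42) = 44; iterating: T(3)=44, T(4)=-130, T(5)=222, T(6)=-396, T(7)=748, T(8)=-1366; answer -1366

-1366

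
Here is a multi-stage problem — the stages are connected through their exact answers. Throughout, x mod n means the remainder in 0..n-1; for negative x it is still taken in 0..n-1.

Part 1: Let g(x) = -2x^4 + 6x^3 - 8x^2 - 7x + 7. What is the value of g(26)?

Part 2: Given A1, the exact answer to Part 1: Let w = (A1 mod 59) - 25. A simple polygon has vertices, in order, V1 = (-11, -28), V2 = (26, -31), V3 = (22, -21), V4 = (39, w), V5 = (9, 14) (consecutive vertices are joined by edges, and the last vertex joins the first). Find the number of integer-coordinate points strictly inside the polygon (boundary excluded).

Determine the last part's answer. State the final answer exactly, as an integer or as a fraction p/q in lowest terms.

Part 1: -2*(26)^4 + 6*(26)^3 - 8*(26)^2 - 7*(26)^1 + 7 = (-913952) + (105456) + (-5408) + (-182) + (7) = -814079; answer -814079
Part 2: A1 = -814079; w = -22; cross terms: (-11*-31 - 26*-28)=1069, (26*-21 - 22*-31)=136, (22*-22 - 39*-21)=335, (39*14 - 9*-22)=744, (9*-28 - -11*14)=-98; twice the area = |2186| = 2186; area = 1093; boundary points = 1 + 2 + 1 + 6 + 2 = 12; strictly interior points = area - boundary/2 + 1 = 1088; answer 1088

1088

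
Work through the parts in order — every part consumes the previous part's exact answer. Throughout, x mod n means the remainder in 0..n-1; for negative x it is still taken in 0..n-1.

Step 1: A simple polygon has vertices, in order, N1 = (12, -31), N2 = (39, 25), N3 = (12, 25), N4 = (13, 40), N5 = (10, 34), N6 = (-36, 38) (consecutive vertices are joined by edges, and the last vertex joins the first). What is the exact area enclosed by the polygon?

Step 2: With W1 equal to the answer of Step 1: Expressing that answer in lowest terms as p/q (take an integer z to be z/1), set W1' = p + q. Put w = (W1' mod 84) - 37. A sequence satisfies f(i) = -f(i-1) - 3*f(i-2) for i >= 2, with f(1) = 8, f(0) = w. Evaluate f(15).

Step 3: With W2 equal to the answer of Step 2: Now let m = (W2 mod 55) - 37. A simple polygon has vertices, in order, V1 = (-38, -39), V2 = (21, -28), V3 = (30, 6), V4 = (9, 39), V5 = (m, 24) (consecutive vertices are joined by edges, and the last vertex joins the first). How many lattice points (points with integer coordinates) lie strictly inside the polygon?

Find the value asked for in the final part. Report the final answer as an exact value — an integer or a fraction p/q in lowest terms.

Step 1: cross terms: (12*25 - 39*-31)=1509, (39*25 - 12*25)=675, (12*40 - 13*25)=155, (13*34 - 10*40)=42, (10*38 - -36*34)=1604, (-36*-31 - 12*38)=660; twice the area = |4645| = 4645; area = 4645/2; answer 4645/2
Step 2: W1 = 4645/2; threaded value p + q = 4647; w = -10; f(2) = -1*(8) - 3*(-10) = 22; iterating: f(2)=22, f(3)=-46, f(4)=-20, f(5)=158, f(6)=-98, f(7)=-376, f(8)=670, f(9)=458, f(10)=-2468, f(11)=1094, f(12)=6310, f(13)=-9592, f(14)=-9338, f(15)=38114; answer 38114
Step 3: W2 = 38114; m = 17; cross terms: (-38*-28 - 21*-39)=1883, (21*6 - 30*-28)=966, (30*39 - 9*6)=1116, (9*24 - 17*39)=-447, (17*-39 - -38*24)=249; twice the area = |3767| = 3767; area = 3767/2; boundary points = 1 + 1 + 3 + 1 + 1 = 7; strictly interior points = area - boundary/2 + 1 = 1881; answer 1881

1881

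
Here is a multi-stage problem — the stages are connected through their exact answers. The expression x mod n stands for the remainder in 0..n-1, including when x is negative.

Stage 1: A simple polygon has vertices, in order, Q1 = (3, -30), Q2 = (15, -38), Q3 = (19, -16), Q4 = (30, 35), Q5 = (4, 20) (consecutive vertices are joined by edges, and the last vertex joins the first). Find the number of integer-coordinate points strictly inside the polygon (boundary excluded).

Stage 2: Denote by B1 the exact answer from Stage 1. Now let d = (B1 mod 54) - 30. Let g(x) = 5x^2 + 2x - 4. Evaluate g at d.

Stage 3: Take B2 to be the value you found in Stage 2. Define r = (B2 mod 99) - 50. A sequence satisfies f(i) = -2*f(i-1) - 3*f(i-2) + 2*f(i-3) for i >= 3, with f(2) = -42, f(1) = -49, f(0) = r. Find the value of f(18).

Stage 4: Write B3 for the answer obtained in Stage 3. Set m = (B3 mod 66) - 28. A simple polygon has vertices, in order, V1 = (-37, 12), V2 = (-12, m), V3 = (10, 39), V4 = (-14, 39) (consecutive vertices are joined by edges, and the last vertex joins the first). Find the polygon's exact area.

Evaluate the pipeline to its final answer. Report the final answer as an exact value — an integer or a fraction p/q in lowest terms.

2827/2

Stage 1: cross terms: (3*-38 - 15*-30)=336, (15*-16 - 19*-38)=482, (19*35 - 30*-16)=1145, (30*20 - 4*35)=460, (4*-30 - 3*20)=-180; twice the area = |2243| = 2243; area = 2243/2; boundary points = 4 + 2 + 1 + 1 + 1 = 9; strictly interior points = area - boundary/2 + 1 = 1118; answer 1118
Stage 2: B1 = 1118; d = 8; 5*(8)^2 + 2*(8)^1 - 4 = (320) + (16) + (-4) = 332; answer 332
Stage 3: B2 = 332; r = -15; f(3) = -2*(-42) - 3*(-49) + 2*(-15) = 201; iterating: f(3)=201, f(4)=-374, f(5)=61, f(6)=1402, f(7)=-3735, f(8)=3386, f(9)=7237, f(10)=-32102, f(11)=49265, f(12)=12250, f(13)=-236499, f(14)=534778, f(15)=-335559, f(16)=-1406214, f(17)=4888661, f(18)=-6229798; answer -6229798
Stage 4: B3 = -6229798; m = -20; cross terms: (-37*-20 - -12*12)=884, (-12*39 - 10*-20)=-268, (10*39 - -14*39)=936, (-14*12 - -37*39)=1275; twice the area = |2827| = 2827; area = 2827/2; answer 2827/2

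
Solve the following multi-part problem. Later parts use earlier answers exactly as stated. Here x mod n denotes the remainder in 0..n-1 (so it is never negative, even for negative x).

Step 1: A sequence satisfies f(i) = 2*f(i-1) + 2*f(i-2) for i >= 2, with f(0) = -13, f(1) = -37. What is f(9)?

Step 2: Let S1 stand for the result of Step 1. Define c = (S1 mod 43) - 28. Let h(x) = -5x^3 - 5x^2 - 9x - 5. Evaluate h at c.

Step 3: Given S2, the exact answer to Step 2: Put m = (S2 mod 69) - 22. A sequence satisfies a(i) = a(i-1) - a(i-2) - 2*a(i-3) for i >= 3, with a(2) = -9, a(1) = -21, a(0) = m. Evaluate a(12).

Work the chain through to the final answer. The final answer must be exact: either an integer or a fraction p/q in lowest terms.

1838

Step 1: f(2) = 2*(-37) + 2*(-13) = -100; iterating: f(2)=-100, f(3)=-274, f(4)=-748, f(5)=-2044, f(6)=-5584, f(7)=-15256, f(8)=-41680, f(9)=-113872; answer -113872
Step 2: S1 = -113872; c = 7; -5*(7)^3 - 5*(7)^2 - 9*(7)^1 - 5 = (-1715) + (-245) + (-63) + (-5) = -2028; answer -2028
Step 3: S2 = -2028; m = 20; a(3) = 1*(-9) - 1*(-21) - 2*(20) = -28; iterating: a(3)=-28, a(4)=23, a(5)=69, a(6)=102, a(7)=-13, a(8)=-253, a(9)=-444, a(10)=-165, a(11)=785, a(12)=1838; answer 1838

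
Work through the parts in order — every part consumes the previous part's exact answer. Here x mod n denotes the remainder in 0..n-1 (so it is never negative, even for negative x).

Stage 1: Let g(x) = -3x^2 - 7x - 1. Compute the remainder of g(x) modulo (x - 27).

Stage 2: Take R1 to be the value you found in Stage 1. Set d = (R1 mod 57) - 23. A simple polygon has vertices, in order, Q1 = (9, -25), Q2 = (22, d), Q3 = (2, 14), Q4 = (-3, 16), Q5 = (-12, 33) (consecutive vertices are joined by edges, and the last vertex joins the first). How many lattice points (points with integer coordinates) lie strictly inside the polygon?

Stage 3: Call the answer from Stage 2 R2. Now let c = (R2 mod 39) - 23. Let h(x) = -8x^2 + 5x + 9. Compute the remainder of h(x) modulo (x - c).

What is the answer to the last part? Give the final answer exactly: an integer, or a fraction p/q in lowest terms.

Stage 1: remainder = value at the root: -3*(27)^2 - 7*(27)^1 - 1 = (-2187) + (-189) + (-1) = -2377; answer -2377
Stage 2: R1 = -2377; d = -6; cross terms: (9*-6 - 22*-25)=496, (22*14 - 2*-6)=320, (2*16 - -3*14)=74, (-3*33 - -12*16)=93, (-12*-25 - 9*33)=3; twice the area = |986| = 986; area = 493; boundary points = 1 + 20 + 1 + 1 + 1 = 24; strictly interior points = area - boundary/2 + 1 = 482; answer 482
Stage 3: R2 = 482; c = -9; remainder = value at the root: -8*(-9)^2 + 5*(-9)^1 + 9 = (-648) + (-45) + (9) = -684; answer -684

-684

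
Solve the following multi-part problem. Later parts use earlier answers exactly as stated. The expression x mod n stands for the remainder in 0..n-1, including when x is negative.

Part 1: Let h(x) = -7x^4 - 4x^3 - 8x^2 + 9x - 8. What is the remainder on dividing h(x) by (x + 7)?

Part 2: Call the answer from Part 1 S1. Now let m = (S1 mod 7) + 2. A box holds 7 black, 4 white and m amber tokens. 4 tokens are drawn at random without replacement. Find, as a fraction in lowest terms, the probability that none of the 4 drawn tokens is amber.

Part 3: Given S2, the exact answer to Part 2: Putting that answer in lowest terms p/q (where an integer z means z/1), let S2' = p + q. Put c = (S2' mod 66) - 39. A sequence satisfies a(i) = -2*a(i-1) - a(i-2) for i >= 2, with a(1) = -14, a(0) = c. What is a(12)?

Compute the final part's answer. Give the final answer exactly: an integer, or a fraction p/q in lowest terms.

Part 1: remainder = value at the root: -7*(-7)^4 - 4*(-7)^3 - 8*(-7)^2 + 9*(-7)^1 - 8 = (-16807) + (1372) + (-392) + (-63) + (-8) = -15898; answer -15898
Part 2: S1 = -15898; m = 8; total draws C(19,4) = 3876; favorable C(11,4) = 330; P = 55/646; answer 55/646
Part 3: S2 = 55/646; threaded value p + q = 701; c = 2; a(2) = -2*(-14) - 1*(2) = 26; iterating: a(2)=26, a(3)=-38, a(4)=50, a(5)=-62, a(6)=74, a(7)=-86, a(8)=98, a(9)=-110, a(10)=122, a(11)=-134, a(12)=146; answer 146

146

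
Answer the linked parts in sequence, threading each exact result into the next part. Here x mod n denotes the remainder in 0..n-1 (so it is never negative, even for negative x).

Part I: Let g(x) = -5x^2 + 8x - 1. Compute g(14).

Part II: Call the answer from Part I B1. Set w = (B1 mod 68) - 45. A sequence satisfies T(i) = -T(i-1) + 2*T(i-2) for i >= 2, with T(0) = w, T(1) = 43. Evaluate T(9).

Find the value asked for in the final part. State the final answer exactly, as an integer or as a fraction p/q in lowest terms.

Part I: -5*(14)^2 + 8*(14)^1 - 1 = (-980) + (112) + (-1) = -869; answer -869
Part II: B1 = -869; w = -30; T(2) = -1*(43) + 2*(-30) = -103; iterating: T(2)=-103, T(3)=189, T(4)=-395, T(5)=773, T(6)=-1563, T(7)=3109, T(8)=-6235, T(9)=12453; answer 12453

12453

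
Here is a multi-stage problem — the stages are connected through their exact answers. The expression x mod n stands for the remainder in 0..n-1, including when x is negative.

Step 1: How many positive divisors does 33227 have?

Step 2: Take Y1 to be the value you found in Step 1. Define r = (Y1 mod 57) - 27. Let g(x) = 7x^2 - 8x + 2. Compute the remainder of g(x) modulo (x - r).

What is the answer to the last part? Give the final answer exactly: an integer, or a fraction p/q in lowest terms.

Step 1: 33227 = 149 * 223; number of divisors = (1+1) * (1+1) = 4; answer 4
Step 2: Y1 = 4; r = -23; remainder = value at the root: 7*(-23)^2 - 8*(-23)^1 + 2 = (3703) + (184) + (2) = 3889; answer 3889

3889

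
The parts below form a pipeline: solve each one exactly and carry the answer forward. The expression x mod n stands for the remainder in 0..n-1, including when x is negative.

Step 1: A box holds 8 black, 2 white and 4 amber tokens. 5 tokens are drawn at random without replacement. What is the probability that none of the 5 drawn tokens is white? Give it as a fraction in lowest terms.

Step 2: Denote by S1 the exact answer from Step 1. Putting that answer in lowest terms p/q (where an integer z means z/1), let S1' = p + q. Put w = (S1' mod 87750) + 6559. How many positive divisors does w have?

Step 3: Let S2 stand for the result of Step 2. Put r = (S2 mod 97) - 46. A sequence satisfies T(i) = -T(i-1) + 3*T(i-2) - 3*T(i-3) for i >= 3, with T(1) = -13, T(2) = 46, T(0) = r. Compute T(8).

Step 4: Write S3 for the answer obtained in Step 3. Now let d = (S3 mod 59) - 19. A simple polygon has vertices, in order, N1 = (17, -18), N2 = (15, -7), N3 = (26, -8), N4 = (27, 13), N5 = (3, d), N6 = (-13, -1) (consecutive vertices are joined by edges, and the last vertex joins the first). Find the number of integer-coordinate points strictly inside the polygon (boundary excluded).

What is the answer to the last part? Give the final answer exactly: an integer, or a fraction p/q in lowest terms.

1086

Step 1: total draws C(14,5) = 2002; favorable C(12,5) = 792; P = 36/91; answer 36/91
Step 2: S1 = 36/91; threaded value p + q = 127; w = 6686; 6686 = 2 * 3343; number of divisors = (1+1) * (1+1) = 4; answer 4
Step 3: S2 = 4; r = -42; T(3) = -1*(46) + 3*(-13) - 3*(-42) = 41; iterating: T(3)=41, T(4)=136, T(5)=-151, T(6)=436, T(7)=-1297, T(8)=3058; answer 3058
Step 4: S3 = 3058; d = 30; cross terms: (17*-7 - 15*-18)=151, (15*-8 - 26*-7)=62, (26*13 - 27*-8)=554, (27*30 - 3*13)=771, (3*-1 - -13*30)=387, (-13*-18 - 17*-1)=251; twice the area = |2176| = 2176; area = 1088; boundary points = 1 + 1 + 1 + 1 + 1 + 1 = 6; strictly interior points = area - boundary/2 + 1 = 1086; answer 1086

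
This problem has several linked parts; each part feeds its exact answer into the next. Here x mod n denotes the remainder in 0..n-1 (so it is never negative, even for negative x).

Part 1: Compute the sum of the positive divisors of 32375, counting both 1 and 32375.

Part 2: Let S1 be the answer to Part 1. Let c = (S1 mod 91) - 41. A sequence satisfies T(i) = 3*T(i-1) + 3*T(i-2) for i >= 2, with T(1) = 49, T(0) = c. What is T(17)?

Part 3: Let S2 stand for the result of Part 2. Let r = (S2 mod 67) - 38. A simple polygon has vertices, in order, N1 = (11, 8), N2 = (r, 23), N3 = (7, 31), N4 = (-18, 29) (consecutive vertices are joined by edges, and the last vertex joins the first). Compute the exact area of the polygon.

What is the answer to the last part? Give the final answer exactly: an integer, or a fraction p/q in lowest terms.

Part 1: 32375 = 5^3 * 7 * 37; sigma = (1 + 5 + 25 + 125) * (1 + 7) * (1 + 37) = 156 * 8 * 38 = 47424; answer 47424
Part 2: S1 = 47424; c = -28; T(2) = 3*(49) + 3*(-28) = 63; iterating: T(2)=63, T(3)=336, T(4)=1197, T(5)=4599, T(6)=17388, T(7)=65961, T(8)=250047, T(9)=948024, T(10)=3594213, T(11)=13626711, T(12)=51662772, T(13)=195868449, T(14)=742593663, T(15)=2815386336, T(16)=10673939997, T(17)=40467978999; answer 40467978999
Part 3: S2 = 40467978999; r = -1; cross terms: (11*23 - -1*8)=261, (-1*31 - 7*23)=-192, (7*29 - -18*31)=761, (-18*8 - 11*29)=-463; twice the area = |367| = 367; area = 367/2; answer 367/2

367/2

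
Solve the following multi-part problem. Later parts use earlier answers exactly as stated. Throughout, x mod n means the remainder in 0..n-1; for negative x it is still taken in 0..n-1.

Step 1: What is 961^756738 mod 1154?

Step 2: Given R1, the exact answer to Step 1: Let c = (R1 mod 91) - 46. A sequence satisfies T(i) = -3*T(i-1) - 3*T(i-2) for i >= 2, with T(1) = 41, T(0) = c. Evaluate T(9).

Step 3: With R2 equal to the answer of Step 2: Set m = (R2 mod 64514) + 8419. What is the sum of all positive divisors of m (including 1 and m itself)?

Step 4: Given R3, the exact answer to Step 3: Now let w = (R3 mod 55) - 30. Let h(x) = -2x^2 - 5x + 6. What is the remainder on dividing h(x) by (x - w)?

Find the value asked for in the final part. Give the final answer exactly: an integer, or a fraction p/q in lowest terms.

Step 1: squarings mod 1154: 961^1=961, 961^2=321, 961^4=335, 961^8=287, 961^16=435, 961^32=1123, 961^64=961, 961^128=321, 961^256=335, 961^512=287, 961^1024=435, 961^2048=1123, 961^4096=961, 961^8192=321, 961^16384=335, 961^32768=287, 961^65536=435, 961^131072=1123, 961^262144=961, 961^524288=321; 961^756738 = 961^2 * 961^1024 * 961^2048 * 961^32768 * 961^65536 * 961^131072 * 961^524288 = 1 (mod 1154); answer 1
Step 2: R1 = 1; c = -45; T(2) = -3*(41) - 3*(-45) = 12; iterating: T(2)=12, T(3)=-159, T(4)=441, T(5)=-846, T(6)=1215, T(7)=-1107, T(8)=-324, T(9)=4293; answer 4293
Step 3: R2 = 4293; m = 12712; 12712 = 2^3 * 7 * 227; sigma = (1 + 2 + 4 + 8) * (1 + 7) * (1 + 227) = 15 * 8 * 228 = 27360; answer 27360
Step 4: R3 = 27360; w = -5; remainder = value at the root: -2*(-5)^2 - 5*(-5)^1 + 6 = (-50) + (25) + (6) = -19; answer -19

-19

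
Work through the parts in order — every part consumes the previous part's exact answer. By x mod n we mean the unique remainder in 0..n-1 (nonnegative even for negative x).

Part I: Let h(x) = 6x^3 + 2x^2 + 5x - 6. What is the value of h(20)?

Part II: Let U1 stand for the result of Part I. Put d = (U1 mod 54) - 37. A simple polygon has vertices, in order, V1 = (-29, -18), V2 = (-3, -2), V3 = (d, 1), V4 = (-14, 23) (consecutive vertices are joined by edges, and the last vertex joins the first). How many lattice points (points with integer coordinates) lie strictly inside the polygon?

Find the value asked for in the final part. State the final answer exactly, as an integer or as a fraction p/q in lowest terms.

Part I: 6*(20)^3 + 2*(20)^2 + 5*(20)^1 - 6 = (48000) + (800) + (100) + (-6) = 48894; answer 48894
Part II: U1 = 48894; d = -13; cross terms: (-29*-2 - -3*-18)=4, (-3*1 - -13*-2)=-29, (-13*23 - -14*1)=-285, (-14*-18 - -29*23)=919; twice the area = |609| = 609; area = 609/2; boundary points = 2 + 1 + 1 + 1 = 5; strictly interior points = area - boundary/2 + 1 = 303; answer 303

303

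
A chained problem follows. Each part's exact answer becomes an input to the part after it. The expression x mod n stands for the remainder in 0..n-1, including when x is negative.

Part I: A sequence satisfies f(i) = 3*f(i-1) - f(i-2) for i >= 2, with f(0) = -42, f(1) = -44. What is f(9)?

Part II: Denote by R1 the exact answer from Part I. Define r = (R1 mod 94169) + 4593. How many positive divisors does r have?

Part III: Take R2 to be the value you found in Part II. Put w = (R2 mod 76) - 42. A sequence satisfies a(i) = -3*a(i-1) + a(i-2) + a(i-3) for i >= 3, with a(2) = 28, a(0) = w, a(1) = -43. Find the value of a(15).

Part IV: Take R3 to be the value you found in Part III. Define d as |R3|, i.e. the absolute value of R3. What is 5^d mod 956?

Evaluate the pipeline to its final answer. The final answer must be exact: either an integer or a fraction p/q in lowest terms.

Part I: f(2) = 3*(-44) - 1*(-42) = -90; iterating: f(2)=-90, f(3)=-226, f(4)=-588, f(5)=-1538, f(6)=-4026, f(7)=-10540, f(8)=-27594, f(9)=-72242; answer -72242
Part II: R1 = -72242; r = 26520; 26520 = 2^3 * 3 * 5 * 13 * 17; number of divisors = (3+1) * (1+1) * (1+1) * (1+1) * (1+1) = 64; answer 64
Part III: R2 = 64; w = 22; a(3) = -3*(28) + 1*(-43) + 1*(22) = -105; iterating: a(3)=-105, a(4)=300, a(5)=-977, a(6)=3126, a(7)=-10055, a(8)=32314, a(9)=-103871, a(10)=333872, a(11)=-1073173, a(12)=3449520, a(13)=-11087861, a(14)=35639930, a(15)=-114558131; answer -114558131
Part IV: R3 = -114558131; d = 114558131; squarings mod 956: 5^1=5, 5^2=25, 5^4=625, 5^8=577, 5^16=241, 5^32=721, 5^64=733, 5^128=17, 5^256=289, 5^512=349, 5^1024=389, 5^2048=273, 5^4096=917, 5^8192=565, 5^16384=877, 5^32768=505, 5^65536=729, 5^131072=861, 5^262144=421, 5^524288=381, 5^1048576=805, 5^2097152=813, 5^4194304=373, 5^8388608=509, 5^16777216=5, 5^33554432=25, 5^67108864=625; 5^114558131 = 5^1 * 5^2 * 5^16 * 5^32 * 5^128 * 5^1024 * 5^262144 * 5^1048576 * 5^4194304 * 5^8388608 * 5^33554432 * 5^67108864 = 613 (mod 956); answer 613

613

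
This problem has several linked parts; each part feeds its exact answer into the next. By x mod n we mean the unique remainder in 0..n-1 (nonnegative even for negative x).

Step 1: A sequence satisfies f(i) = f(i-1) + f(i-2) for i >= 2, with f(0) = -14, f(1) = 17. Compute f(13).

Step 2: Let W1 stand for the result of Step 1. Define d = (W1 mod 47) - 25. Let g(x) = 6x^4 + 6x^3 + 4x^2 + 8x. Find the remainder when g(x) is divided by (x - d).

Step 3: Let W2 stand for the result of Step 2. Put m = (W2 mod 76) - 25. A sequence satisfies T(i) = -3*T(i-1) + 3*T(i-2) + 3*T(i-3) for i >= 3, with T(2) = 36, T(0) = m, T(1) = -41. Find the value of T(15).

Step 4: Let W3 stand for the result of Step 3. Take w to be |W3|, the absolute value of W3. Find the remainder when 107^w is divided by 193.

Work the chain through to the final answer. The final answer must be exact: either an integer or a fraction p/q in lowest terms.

Step 1: f(2) = 1*(17) + 1*(-14) = 3; iterating: f(2)=3, f(3)=20, f(4)=23, f(5)=43, f(6)=66, f(7)=109, f(8)=175, f(9)=284, f(10)=459, f(11)=743, f(12)=1202, f(13)=1945; answer 1945
Step 2: W1 = 1945; d = -7; remainder = value at the root: 6*(-7)^4 + 6*(-7)^3 + 4*(-7)^2 + 8*(-7)^1 = (14406) + (-2058) + (196) + (-56) = 12488; answer 12488
Step 3: W2 = 12488; m = -1; T(3) = -3*(36) + 3*(-41) + 3*(-1) = -234; iterating: T(3)=-234, T(4)=687, T(5)=-2655, T(6)=9324, T(7)=-33876, T(8)=121635, T(9)=-438561, T(10)=1578960, T(11)=-5687658, T(12)=20484171, T(13)=-73778607, T(14)=265725360, T(15)=-957059388; answer -957059388
Step 4: W3 = -957059388; w = 957059388; squarings mod 193: 107^1=107, 107^2=62, 107^4=177, 107^8=63, 107^16=109, 107^32=108, 107^64=84, 107^128=108, 107^256=84, 107^512=108, 107^1024=84, 107^2048=108, 107^4096=84, 107^8192=108, 107^16384=84, 107^32768=108, 107^65536=84, 107^131072=108, 107^262144=84, 107^524288=108, 107^1048576=84, 107^2097152=108, 107^4194304=84, 107^8388608=108, 107^16777216=84, 107^33554432=108, 107^67108864=84, 107^134217728=108, 107^268435456=84, 107^536870912=108; 107^957059388 = 107^4 * 107^8 * 107^16 * 107^32 * 107^256 * 107^4096 * 107^32768 * 107^65536 * 107^131072 * 107^524288 * 107^16777216 * 107^134217728 * 107^268435456 * 107^536870912 = 43 (mod 193); answer 43

43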